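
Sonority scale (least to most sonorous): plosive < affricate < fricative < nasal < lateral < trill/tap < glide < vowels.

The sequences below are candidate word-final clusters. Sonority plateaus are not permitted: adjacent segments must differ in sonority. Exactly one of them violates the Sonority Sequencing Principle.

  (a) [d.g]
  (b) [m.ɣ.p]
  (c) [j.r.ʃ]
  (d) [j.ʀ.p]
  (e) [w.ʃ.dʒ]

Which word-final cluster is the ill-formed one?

a

(a) 1-1 → violates
(b) 4-3-1 → obeys
(c) 7-6-3 → obeys
(d) 7-6-1 → obeys
(e) 7-3-2 → obeys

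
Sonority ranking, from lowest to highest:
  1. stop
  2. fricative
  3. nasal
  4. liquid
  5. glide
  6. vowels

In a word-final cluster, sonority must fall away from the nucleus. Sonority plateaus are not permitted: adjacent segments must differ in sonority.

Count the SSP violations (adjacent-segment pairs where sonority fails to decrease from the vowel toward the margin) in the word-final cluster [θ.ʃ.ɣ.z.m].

/θ/: fricative = 2.
/ʃ/: fricative = 2.
/ɣ/: fricative = 2.
/z/: fricative = 2.
/m/: nasal = 3.
/θ/→/ʃ/: 2→2 (plateau) — violation.
/ʃ/→/ɣ/: 2→2 (plateau) — violation.
/ɣ/→/z/: 2→2 (plateau) — violation.
/z/→/m/: 2→3 (does not fall) — violation.

4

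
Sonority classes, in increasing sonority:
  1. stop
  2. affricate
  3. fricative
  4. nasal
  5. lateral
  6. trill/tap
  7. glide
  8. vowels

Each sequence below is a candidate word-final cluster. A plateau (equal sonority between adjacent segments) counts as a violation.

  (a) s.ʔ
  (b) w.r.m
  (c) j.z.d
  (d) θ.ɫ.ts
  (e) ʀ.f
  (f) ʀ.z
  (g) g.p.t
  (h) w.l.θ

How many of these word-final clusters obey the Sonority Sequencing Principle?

(a) s.ʔ: profile 3-1 — obeys.
(b) w.r.m: profile 7-6-4 — obeys.
(c) j.z.d: profile 7-3-1 — obeys.
(d) θ.ɫ.ts: profile 3-5-2 — violates.
(e) ʀ.f: profile 6-3 — obeys.
(f) ʀ.z: profile 6-3 — obeys.
(g) g.p.t: profile 1-1-1 — violates.
(h) w.l.θ: profile 7-5-3 — obeys.

6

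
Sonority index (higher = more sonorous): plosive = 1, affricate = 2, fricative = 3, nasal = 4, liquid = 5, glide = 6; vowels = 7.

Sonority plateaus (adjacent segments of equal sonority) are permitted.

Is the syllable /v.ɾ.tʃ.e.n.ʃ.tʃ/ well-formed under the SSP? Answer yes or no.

no

Onset: /v/ is a fricative (sonority 3), /ɾ/ is a liquid (sonority 5), /tʃ/ is an affricate (sonority 2); then the nucleus /e/ (sonority 7).
Onset profile 3-5-2-7 — does not rise throughout.
Coda: /n/ is a nasal (sonority 4), /ʃ/ is a fricative (sonority 3), /tʃ/ is an affricate (sonority 2).
Coda profile 7-4-3-2 — falls from the nucleus.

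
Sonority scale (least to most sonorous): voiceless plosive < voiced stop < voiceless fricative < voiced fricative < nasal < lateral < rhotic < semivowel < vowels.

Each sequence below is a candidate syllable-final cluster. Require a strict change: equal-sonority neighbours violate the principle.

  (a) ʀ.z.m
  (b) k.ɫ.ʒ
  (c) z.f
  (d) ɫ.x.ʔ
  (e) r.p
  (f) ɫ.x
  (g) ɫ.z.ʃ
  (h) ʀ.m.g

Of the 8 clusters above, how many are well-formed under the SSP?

6

(a) ʀ.z.m: profile 7-4-5 — violates.
(b) k.ɫ.ʒ: profile 1-6-4 — violates.
(c) z.f: profile 4-3 — obeys.
(d) ɫ.x.ʔ: profile 6-3-1 — obeys.
(e) r.p: profile 7-1 — obeys.
(f) ɫ.x: profile 6-3 — obeys.
(g) ɫ.z.ʃ: profile 6-4-3 — obeys.
(h) ʀ.m.g: profile 7-5-2 — obeys.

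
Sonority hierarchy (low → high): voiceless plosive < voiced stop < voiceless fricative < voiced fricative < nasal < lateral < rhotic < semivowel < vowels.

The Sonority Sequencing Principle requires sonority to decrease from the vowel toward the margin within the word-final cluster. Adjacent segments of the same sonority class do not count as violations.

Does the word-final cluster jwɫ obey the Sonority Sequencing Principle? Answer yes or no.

yes

/j/: semivowel = 8.
/w/: semivowel = 8.
/ɫ/: lateral = 6.
The profile 8-8-6 is non-increasing (plateaus allowed), so the word-final cluster satisfies the SSP.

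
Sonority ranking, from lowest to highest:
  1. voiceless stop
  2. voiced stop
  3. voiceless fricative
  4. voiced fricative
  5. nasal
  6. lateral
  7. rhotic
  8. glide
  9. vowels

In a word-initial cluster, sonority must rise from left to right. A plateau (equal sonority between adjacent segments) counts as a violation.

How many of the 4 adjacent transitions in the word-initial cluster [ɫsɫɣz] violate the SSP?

/ɫ/: lateral = 6.
/s/: voiceless fricative = 3.
/ɫ/: lateral = 6.
/ɣ/: voiced fricative = 4.
/z/: voiced fricative = 4.
/ɫ/→/s/: 6→3 (does not rise) — violation.
/s/→/ɫ/: 3→6 (rises) — ok.
/ɫ/→/ɣ/: 6→4 (does not rise) — violation.
/ɣ/→/z/: 4→4 (plateau) — violation.

3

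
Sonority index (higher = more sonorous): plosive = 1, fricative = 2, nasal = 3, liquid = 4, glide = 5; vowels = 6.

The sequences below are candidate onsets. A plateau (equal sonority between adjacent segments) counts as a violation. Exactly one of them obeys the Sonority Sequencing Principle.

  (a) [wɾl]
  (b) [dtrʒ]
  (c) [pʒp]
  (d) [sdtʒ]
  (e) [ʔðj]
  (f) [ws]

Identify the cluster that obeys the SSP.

(a) [wɾl]: profile 5-4-4 — violates.
(b) [dtrʒ]: profile 1-1-4-2 — violates.
(c) [pʒp]: profile 1-2-1 — violates.
(d) [sdtʒ]: profile 2-1-1-2 — violates.
(e) [ʔðj]: profile 1-2-5 — obeys.
(f) [ws]: profile 5-2 — violates.

e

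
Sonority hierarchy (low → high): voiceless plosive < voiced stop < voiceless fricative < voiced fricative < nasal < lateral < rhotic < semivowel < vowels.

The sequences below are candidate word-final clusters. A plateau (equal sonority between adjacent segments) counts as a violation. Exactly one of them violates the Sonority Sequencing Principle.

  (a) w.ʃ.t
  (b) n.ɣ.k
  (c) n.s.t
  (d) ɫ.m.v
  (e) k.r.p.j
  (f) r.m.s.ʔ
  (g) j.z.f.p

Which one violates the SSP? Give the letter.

e

(a) sonority 8-3-1: well-formed.
(b) sonority 5-4-1: well-formed.
(c) sonority 5-3-1: well-formed.
(d) sonority 6-5-4: well-formed.
(e) sonority 1-7-1-8: ill-formed.
(f) sonority 7-5-3-1: well-formed.
(g) sonority 8-4-3-1: well-formed.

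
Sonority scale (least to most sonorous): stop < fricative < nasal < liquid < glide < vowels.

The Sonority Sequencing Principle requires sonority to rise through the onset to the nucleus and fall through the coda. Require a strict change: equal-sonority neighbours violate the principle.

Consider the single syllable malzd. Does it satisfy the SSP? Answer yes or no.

Onset: /m/ is a nasal (sonority 3); then the nucleus /a/ (sonority 6).
Onset profile 3-6 — rises to the nucleus.
Coda: /l/ is a liquid (sonority 4), /z/ is a fricative (sonority 2), /d/ is a stop (sonority 1).
Coda profile 6-4-2-1 — falls from the nucleus.

yes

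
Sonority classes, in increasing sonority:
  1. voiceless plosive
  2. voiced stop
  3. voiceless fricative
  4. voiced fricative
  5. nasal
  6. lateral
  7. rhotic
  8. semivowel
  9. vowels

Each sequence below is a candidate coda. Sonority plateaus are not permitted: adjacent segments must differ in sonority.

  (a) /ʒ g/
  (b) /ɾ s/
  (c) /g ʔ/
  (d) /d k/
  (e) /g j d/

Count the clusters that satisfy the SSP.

(a) sonority 4-2: well-formed.
(b) sonority 7-3: well-formed.
(c) sonority 2-1: well-formed.
(d) sonority 2-1: well-formed.
(e) sonority 2-8-2: ill-formed.

4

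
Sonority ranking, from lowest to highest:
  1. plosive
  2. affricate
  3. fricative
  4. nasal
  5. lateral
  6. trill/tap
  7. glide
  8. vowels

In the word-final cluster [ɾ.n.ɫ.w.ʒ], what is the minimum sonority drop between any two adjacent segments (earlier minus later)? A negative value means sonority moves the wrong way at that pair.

/ɾ/ is a trill/tap (sonority 6).
/n/ is a nasal (sonority 4).
/ɫ/ is a lateral (sonority 5).
/w/ is a glide (sonority 7).
/ʒ/ is a fricative (sonority 3).
/ɾ/→/n/: change +2.
/n/→/ɫ/: change -1.
/ɫ/→/w/: change -2.
/w/→/ʒ/: change +4.
Minimum = -2.

-2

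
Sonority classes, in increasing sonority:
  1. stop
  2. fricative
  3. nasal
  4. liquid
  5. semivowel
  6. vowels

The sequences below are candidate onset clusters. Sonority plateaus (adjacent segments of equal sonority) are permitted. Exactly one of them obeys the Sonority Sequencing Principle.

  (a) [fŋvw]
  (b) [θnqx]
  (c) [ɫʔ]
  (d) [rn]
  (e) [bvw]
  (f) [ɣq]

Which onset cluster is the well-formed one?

e

(a) sonority 2-3-2-5: ill-formed.
(b) sonority 2-3-1-2: ill-formed.
(c) sonority 4-1: ill-formed.
(d) sonority 4-3: ill-formed.
(e) sonority 1-2-5: well-formed.
(f) sonority 2-1: ill-formed.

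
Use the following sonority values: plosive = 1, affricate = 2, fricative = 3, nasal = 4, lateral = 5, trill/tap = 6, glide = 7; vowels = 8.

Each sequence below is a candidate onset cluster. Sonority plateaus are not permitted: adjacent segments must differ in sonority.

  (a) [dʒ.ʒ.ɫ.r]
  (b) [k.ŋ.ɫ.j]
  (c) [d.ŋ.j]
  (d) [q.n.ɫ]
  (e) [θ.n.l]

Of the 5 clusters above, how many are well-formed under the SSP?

5

(a) sonority 2-3-5-6: well-formed.
(b) sonority 1-4-5-7: well-formed.
(c) sonority 1-4-7: well-formed.
(d) sonority 1-4-5: well-formed.
(e) sonority 3-4-5: well-formed.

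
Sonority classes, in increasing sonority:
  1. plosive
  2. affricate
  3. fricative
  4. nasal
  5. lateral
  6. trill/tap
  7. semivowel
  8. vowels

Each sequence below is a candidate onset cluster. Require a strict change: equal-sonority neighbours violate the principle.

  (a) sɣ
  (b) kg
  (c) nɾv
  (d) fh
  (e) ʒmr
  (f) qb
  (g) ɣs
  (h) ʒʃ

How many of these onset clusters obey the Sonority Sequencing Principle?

1

(a) 3-3 → violates
(b) 1-1 → violates
(c) 4-6-3 → violates
(d) 3-3 → violates
(e) 3-4-6 → obeys
(f) 1-1 → violates
(g) 3-3 → violates
(h) 3-3 → violates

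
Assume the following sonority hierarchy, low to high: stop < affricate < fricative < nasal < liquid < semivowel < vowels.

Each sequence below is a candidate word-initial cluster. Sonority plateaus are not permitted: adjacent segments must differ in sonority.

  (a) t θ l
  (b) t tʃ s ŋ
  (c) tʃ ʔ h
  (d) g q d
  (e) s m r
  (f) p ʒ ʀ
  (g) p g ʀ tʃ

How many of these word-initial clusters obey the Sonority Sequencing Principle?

4

(a) t θ l: profile 1-3-5 — obeys.
(b) t tʃ s ŋ: profile 1-2-3-4 — obeys.
(c) tʃ ʔ h: profile 2-1-3 — violates.
(d) g q d: profile 1-1-1 — violates.
(e) s m r: profile 3-4-5 — obeys.
(f) p ʒ ʀ: profile 1-3-5 — obeys.
(g) p g ʀ tʃ: profile 1-1-5-2 — violates.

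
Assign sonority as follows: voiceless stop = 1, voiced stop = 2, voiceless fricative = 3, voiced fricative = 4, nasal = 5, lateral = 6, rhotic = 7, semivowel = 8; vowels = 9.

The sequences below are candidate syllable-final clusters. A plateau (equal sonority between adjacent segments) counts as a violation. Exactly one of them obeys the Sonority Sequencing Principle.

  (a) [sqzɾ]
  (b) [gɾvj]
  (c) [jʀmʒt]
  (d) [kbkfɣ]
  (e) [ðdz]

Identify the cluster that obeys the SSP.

c

(a) [sqzɾ]: profile 3-1-4-7 — violates.
(b) [gɾvj]: profile 2-7-4-8 — violates.
(c) [jʀmʒt]: profile 8-7-5-4-1 — obeys.
(d) [kbkfɣ]: profile 1-2-1-3-4 — violates.
(e) [ðdz]: profile 4-2-4 — violates.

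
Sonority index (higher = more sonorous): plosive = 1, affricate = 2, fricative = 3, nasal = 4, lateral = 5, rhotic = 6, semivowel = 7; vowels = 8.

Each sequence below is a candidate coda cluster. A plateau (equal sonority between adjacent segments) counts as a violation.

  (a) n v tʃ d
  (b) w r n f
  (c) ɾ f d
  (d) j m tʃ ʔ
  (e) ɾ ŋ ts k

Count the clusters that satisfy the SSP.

5

(a) sonority 4-3-2-1: well-formed.
(b) sonority 7-6-4-3: well-formed.
(c) sonority 6-3-1: well-formed.
(d) sonority 7-4-2-1: well-formed.
(e) sonority 6-4-2-1: well-formed.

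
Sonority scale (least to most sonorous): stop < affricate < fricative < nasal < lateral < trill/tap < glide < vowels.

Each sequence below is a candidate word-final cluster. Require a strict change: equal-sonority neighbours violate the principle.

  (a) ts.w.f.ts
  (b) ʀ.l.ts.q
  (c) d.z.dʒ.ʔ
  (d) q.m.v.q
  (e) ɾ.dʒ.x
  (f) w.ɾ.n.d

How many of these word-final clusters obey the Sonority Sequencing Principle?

(a) ts.w.f.ts: profile 2-7-3-2 — violates.
(b) ʀ.l.ts.q: profile 6-5-2-1 — obeys.
(c) d.z.dʒ.ʔ: profile 1-3-2-1 — violates.
(d) q.m.v.q: profile 1-4-3-1 — violates.
(e) ɾ.dʒ.x: profile 6-2-3 — violates.
(f) w.ɾ.n.d: profile 7-6-4-1 — obeys.

2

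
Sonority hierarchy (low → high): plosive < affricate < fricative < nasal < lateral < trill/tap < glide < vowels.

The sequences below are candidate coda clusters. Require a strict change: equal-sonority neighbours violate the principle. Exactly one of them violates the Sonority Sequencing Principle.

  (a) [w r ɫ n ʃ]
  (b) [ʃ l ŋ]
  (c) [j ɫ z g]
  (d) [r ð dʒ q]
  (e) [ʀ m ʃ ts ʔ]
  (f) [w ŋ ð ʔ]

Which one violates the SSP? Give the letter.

b

(a) sonority 7-6-5-4-3: well-formed.
(b) sonority 3-5-4: ill-formed.
(c) sonority 7-5-3-1: well-formed.
(d) sonority 6-3-2-1: well-formed.
(e) sonority 6-4-3-2-1: well-formed.
(f) sonority 7-4-3-1: well-formed.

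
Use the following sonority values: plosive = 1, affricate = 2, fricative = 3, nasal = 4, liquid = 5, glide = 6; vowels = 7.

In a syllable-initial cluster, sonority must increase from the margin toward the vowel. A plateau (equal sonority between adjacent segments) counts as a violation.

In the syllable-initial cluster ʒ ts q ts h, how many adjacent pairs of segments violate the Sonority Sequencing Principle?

/ʒ/: fricative = 3.
/ts/: affricate = 2.
/q/: plosive = 1.
/ts/: affricate = 2.
/h/: fricative = 3.
/ʒ/→/ts/: 3→2 (does not rise) — violation.
/ts/→/q/: 2→1 (does not rise) — violation.
/q/→/ts/: 1→2 (rises) — ok.
/ts/→/h/: 2→3 (rises) — ok.

2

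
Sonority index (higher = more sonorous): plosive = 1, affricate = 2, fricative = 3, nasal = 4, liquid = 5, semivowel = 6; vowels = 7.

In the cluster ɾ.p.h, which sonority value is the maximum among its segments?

5

/ɾ/ is a liquid (sonority 5).
/p/ is a plosive (sonority 1).
/h/ is a fricative (sonority 3).
The maximum is 5.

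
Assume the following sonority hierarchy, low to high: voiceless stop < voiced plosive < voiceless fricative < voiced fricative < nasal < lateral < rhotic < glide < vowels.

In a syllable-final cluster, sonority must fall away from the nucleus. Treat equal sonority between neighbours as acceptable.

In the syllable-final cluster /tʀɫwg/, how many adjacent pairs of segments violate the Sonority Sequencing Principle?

2

/t/ — voiceless stop, sonority 1.
/ʀ/ — rhotic, sonority 7.
/ɫ/ — lateral, sonority 6.
/w/ — glide, sonority 8.
/g/ — voiced plosive, sonority 2.
/t/→/ʀ/: 1→7 (does not fall) — violation.
/ʀ/→/ɫ/: 7→6 (falls) — ok.
/ɫ/→/w/: 6→8 (does not fall) — violation.
/w/→/g/: 8→2 (falls) — ok.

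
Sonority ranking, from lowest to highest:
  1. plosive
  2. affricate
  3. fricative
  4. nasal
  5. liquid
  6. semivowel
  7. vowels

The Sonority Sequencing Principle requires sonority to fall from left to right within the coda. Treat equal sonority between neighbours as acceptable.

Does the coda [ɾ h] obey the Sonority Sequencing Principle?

yes

/ɾ/ is a liquid (sonority 5).
/h/ is a fricative (sonority 3).
The profile 5-3 strictly falls, so the coda satisfies the SSP.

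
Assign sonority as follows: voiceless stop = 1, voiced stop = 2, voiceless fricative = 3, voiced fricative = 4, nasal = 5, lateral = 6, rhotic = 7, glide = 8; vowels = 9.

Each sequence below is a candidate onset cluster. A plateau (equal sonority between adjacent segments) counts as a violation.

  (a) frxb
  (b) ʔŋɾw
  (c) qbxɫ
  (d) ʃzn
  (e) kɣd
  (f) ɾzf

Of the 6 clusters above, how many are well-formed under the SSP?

3

(a) 3-7-3-2 → violates
(b) 1-5-7-8 → obeys
(c) 1-2-3-6 → obeys
(d) 3-4-5 → obeys
(e) 1-4-2 → violates
(f) 7-4-3 → violates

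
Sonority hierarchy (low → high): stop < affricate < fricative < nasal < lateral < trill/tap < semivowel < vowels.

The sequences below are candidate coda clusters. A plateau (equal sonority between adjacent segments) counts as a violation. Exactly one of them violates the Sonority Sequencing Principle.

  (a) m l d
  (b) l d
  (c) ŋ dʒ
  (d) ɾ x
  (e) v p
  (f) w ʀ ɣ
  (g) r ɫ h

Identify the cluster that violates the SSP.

a

(a) sonority 4-5-1: ill-formed.
(b) sonority 5-1: well-formed.
(c) sonority 4-2: well-formed.
(d) sonority 6-3: well-formed.
(e) sonority 3-1: well-formed.
(f) sonority 7-6-3: well-formed.
(g) sonority 6-5-3: well-formed.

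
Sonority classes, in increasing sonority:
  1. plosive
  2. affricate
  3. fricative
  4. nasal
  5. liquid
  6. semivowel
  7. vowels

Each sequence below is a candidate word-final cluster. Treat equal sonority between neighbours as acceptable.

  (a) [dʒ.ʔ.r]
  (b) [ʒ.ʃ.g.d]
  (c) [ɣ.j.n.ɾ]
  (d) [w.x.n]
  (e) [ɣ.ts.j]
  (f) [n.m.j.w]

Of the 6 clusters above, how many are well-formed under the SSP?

1

(a) sonority 2-1-5: ill-formed.
(b) sonority 3-3-1-1: well-formed.
(c) sonority 3-6-4-5: ill-formed.
(d) sonority 6-3-4: ill-formed.
(e) sonority 3-2-6: ill-formed.
(f) sonority 4-4-6-6: ill-formed.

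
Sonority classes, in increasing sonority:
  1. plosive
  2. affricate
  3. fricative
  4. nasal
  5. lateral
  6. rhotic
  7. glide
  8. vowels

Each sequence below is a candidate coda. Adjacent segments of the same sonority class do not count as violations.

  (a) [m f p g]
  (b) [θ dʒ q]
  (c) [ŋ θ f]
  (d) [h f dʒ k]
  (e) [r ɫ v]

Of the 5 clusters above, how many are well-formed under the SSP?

(a) 4-3-1-1 → obeys
(b) 3-2-1 → obeys
(c) 4-3-3 → obeys
(d) 3-3-2-1 → obeys
(e) 6-5-3 → obeys

5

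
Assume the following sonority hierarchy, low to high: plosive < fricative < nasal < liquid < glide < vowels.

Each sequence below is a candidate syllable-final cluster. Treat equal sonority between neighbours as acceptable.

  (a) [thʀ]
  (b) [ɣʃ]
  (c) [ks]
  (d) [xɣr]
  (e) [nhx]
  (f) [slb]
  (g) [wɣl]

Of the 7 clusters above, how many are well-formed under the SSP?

(a) 1-2-4 → violates
(b) 2-2 → obeys
(c) 1-2 → violates
(d) 2-2-4 → violates
(e) 3-2-2 → obeys
(f) 2-4-1 → violates
(g) 5-2-4 → violates

2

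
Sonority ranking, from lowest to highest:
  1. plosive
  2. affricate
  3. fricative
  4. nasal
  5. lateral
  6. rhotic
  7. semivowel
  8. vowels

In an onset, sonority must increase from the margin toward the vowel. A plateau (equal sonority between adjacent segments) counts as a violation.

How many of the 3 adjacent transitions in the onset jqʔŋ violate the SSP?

2

/j/: semivowel = 7.
/q/: plosive = 1.
/ʔ/: plosive = 1.
/ŋ/: nasal = 4.
/j/→/q/: 7→1 (does not rise) — violation.
/q/→/ʔ/: 1→1 (plateau) — violation.
/ʔ/→/ŋ/: 1→4 (rises) — ok.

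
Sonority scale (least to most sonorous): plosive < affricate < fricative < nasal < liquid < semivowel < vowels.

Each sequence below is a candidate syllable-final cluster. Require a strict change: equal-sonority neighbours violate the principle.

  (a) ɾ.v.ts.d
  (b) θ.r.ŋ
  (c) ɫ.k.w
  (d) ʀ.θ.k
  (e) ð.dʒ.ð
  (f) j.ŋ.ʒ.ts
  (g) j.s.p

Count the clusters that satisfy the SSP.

(a) sonority 5-3-2-1: well-formed.
(b) sonority 3-5-4: ill-formed.
(c) sonority 5-1-6: ill-formed.
(d) sonority 5-3-1: well-formed.
(e) sonority 3-2-3: ill-formed.
(f) sonority 6-4-3-2: well-formed.
(g) sonority 6-3-1: well-formed.

4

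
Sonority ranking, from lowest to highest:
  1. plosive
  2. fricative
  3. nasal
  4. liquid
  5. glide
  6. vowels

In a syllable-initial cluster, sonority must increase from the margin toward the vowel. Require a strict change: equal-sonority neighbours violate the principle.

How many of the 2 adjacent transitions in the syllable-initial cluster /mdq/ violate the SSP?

/m/ — nasal, sonority 3.
/d/ — plosive, sonority 1.
/q/ — plosive, sonority 1.
/m/→/d/: 3→1 (does not rise) — violation.
/d/→/q/: 1→1 (plateau) — violation.

2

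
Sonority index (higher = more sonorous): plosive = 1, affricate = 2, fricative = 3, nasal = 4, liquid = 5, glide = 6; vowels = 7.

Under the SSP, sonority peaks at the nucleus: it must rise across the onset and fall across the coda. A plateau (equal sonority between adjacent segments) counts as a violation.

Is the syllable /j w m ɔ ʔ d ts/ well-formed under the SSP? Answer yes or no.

no

Onset: /j/ is a glide (sonority 6), /w/ is a glide (sonority 6), /m/ is a nasal (sonority 4); then the nucleus /ɔ/ (sonority 7).
Onset profile 6-6-4-7 — does not strictly rise throughout.
Coda: /ʔ/ is a plosive (sonority 1), /d/ is a plosive (sonority 1), /ts/ is an affricate (sonority 2).
Coda profile 7-1-1-2 — does not strictly fall throughout.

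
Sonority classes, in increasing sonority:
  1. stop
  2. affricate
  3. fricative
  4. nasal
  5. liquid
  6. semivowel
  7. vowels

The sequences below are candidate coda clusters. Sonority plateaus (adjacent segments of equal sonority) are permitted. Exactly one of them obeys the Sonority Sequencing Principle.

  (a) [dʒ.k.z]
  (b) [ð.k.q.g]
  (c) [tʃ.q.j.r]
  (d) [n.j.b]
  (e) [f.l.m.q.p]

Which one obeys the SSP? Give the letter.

b

(a) [dʒ.k.z]: profile 2-1-3 — violates.
(b) [ð.k.q.g]: profile 3-1-1-1 — obeys.
(c) [tʃ.q.j.r]: profile 2-1-6-5 — violates.
(d) [n.j.b]: profile 4-6-1 — violates.
(e) [f.l.m.q.p]: profile 3-5-4-1-1 — violates.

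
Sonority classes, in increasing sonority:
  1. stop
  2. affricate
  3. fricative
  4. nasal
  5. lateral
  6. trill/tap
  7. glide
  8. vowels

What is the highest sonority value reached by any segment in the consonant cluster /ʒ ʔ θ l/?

/ʒ/ — fricative, sonority 3.
/ʔ/ — stop, sonority 1.
/θ/ — fricative, sonority 3.
/l/ — lateral, sonority 5.
The maximum is 5.

5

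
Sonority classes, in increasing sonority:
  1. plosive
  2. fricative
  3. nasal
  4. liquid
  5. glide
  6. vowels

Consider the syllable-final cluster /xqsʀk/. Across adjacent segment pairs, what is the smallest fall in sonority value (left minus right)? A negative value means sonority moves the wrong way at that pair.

-2

/x/ is a fricative (sonority 2).
/q/ is a plosive (sonority 1).
/s/ is a fricative (sonority 2).
/ʀ/ is a liquid (sonority 4).
/k/ is a plosive (sonority 1).
/x/→/q/: change +1.
/q/→/s/: change -1.
/s/→/ʀ/: change -2.
/ʀ/→/k/: change +3.
Minimum = -2.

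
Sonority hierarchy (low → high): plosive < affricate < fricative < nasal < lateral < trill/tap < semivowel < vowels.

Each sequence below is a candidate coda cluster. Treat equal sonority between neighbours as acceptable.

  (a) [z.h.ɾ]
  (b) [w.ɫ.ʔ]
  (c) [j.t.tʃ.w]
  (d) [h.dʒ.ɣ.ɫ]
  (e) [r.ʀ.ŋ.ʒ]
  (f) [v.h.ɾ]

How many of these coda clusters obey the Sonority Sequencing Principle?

2

(a) 3-3-6 → violates
(b) 7-5-1 → obeys
(c) 7-1-2-7 → violates
(d) 3-2-3-5 → violates
(e) 6-6-4-3 → obeys
(f) 3-3-6 → violates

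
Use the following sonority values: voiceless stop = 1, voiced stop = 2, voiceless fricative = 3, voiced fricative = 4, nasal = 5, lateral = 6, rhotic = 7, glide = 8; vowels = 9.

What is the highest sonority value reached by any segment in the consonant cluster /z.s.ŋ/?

5

/z/ — voiced fricative, sonority 4.
/s/ — voiceless fricative, sonority 3.
/ŋ/ — nasal, sonority 5.
The maximum is 5.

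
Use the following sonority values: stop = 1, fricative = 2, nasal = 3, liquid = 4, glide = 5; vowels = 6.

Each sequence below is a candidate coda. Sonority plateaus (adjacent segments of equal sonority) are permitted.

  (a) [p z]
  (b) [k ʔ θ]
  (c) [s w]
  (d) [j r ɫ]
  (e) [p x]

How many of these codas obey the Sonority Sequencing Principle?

(a) [p z]: profile 1-2 — violates.
(b) [k ʔ θ]: profile 1-1-2 — violates.
(c) [s w]: profile 2-5 — violates.
(d) [j r ɫ]: profile 5-4-4 — obeys.
(e) [p x]: profile 1-2 — violates.

1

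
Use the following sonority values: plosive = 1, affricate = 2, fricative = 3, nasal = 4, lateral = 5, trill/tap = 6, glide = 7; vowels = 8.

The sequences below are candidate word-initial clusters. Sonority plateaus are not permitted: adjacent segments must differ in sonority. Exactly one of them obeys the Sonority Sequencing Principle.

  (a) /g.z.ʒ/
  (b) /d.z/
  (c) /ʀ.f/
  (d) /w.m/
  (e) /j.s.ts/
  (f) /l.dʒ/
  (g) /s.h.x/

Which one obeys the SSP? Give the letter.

(a) /g.z.ʒ/: profile 1-3-3 — violates.
(b) /d.z/: profile 1-3 — obeys.
(c) /ʀ.f/: profile 6-3 — violates.
(d) /w.m/: profile 7-4 — violates.
(e) /j.s.ts/: profile 7-3-2 — violates.
(f) /l.dʒ/: profile 5-2 — violates.
(g) /s.h.x/: profile 3-3-3 — violates.

b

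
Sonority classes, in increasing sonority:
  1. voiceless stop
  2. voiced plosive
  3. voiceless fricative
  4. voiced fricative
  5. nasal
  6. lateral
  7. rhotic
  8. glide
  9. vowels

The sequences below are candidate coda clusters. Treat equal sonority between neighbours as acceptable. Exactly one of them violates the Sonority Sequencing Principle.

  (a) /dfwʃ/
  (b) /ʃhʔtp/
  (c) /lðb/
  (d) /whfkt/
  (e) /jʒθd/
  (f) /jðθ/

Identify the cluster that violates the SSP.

(a) 2-3-8-3 → violates
(b) 3-3-1-1-1 → obeys
(c) 6-4-2 → obeys
(d) 8-3-3-1-1 → obeys
(e) 8-4-3-2 → obeys
(f) 8-4-3 → obeys

a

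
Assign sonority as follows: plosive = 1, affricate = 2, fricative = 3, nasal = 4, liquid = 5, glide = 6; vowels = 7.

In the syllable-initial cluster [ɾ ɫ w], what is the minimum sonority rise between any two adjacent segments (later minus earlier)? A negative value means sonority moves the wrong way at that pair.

/ɾ/: liquid = 5.
/ɫ/: liquid = 5.
/w/: glide = 6.
/ɾ/→/ɫ/: change +0.
/ɫ/→/w/: change +1.
Minimum = 0.

0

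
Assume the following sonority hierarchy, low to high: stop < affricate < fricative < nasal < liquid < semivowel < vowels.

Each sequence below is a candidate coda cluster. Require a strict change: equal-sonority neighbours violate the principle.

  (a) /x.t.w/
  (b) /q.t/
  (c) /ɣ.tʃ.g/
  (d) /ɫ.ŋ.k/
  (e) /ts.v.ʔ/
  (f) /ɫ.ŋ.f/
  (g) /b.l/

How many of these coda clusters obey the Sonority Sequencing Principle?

3

(a) 3-1-6 → violates
(b) 1-1 → violates
(c) 3-2-1 → obeys
(d) 5-4-1 → obeys
(e) 2-3-1 → violates
(f) 5-4-3 → obeys
(g) 1-5 → violates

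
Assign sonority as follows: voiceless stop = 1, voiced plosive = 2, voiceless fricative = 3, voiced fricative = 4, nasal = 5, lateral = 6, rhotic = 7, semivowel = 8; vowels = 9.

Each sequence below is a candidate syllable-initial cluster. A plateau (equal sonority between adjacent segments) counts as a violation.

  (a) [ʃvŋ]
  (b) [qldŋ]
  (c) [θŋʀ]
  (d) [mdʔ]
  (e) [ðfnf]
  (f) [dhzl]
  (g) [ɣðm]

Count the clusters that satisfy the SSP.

(a) 3-4-5 → obeys
(b) 1-6-2-5 → violates
(c) 3-5-7 → obeys
(d) 5-2-1 → violates
(e) 4-3-5-3 → violates
(f) 2-3-4-6 → obeys
(g) 4-4-5 → violates

3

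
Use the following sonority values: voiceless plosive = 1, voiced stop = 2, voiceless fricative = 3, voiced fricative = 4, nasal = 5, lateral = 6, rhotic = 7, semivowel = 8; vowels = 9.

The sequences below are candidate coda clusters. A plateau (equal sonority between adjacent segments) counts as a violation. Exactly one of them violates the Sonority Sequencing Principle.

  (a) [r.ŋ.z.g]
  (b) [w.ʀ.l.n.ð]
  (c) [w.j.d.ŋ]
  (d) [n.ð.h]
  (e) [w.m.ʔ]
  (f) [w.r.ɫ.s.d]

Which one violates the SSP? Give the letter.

(a) sonority 7-5-4-2: well-formed.
(b) sonority 8-7-6-5-4: well-formed.
(c) sonority 8-8-2-5: ill-formed.
(d) sonority 5-4-3: well-formed.
(e) sonority 8-5-1: well-formed.
(f) sonority 8-7-6-3-2: well-formed.

c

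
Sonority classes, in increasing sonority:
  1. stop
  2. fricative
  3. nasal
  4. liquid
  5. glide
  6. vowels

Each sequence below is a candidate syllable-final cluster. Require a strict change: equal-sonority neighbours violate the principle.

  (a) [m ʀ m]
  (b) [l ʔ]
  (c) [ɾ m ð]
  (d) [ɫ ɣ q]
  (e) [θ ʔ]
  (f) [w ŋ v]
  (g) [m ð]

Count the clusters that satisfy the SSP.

(a) sonority 3-4-3: ill-formed.
(b) sonority 4-1: well-formed.
(c) sonority 4-3-2: well-formed.
(d) sonority 4-2-1: well-formed.
(e) sonority 2-1: well-formed.
(f) sonority 5-3-2: well-formed.
(g) sonority 3-2: well-formed.

6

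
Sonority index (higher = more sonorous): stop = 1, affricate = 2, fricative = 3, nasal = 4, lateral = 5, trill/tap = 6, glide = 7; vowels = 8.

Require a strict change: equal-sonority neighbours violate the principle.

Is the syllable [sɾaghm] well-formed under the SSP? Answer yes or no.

Onset: /s/ is a fricative (sonority 3), /ɾ/ is a trill/tap (sonority 6); then the nucleus /a/ (sonority 8).
Onset profile 3-6-8 — rises to the nucleus.
Coda: /g/ is a stop (sonority 1), /h/ is a fricative (sonority 3), /m/ is a nasal (sonority 4).
Coda profile 8-1-3-4 — does not strictly fall throughout.

no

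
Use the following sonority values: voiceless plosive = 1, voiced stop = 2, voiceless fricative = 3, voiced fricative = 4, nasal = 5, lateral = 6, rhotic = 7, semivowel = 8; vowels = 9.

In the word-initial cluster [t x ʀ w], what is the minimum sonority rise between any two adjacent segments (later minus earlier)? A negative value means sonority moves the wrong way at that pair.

/t/: voiceless plosive = 1.
/x/: voiceless fricative = 3.
/ʀ/: rhotic = 7.
/w/: semivowel = 8.
/t/→/x/: change +2.
/x/→/ʀ/: change +4.
/ʀ/→/w/: change +1.
Minimum = 1.

1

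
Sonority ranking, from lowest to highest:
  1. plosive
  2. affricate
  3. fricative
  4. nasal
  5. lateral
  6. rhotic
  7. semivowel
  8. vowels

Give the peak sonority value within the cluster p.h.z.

3

/p/: plosive = 1.
/h/: fricative = 3.
/z/: fricative = 3.
The maximum is 3.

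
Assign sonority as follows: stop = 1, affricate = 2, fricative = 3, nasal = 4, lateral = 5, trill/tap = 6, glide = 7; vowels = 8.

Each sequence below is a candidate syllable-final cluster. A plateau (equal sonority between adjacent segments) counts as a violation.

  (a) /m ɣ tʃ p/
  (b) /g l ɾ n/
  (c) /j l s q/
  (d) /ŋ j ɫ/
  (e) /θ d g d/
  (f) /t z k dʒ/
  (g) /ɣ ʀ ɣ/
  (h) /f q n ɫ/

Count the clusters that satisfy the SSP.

(a) /m ɣ tʃ p/: profile 4-3-2-1 — obeys.
(b) /g l ɾ n/: profile 1-5-6-4 — violates.
(c) /j l s q/: profile 7-5-3-1 — obeys.
(d) /ŋ j ɫ/: profile 4-7-5 — violates.
(e) /θ d g d/: profile 3-1-1-1 — violates.
(f) /t z k dʒ/: profile 1-3-1-2 — violates.
(g) /ɣ ʀ ɣ/: profile 3-6-3 — violates.
(h) /f q n ɫ/: profile 3-1-4-5 — violates.

2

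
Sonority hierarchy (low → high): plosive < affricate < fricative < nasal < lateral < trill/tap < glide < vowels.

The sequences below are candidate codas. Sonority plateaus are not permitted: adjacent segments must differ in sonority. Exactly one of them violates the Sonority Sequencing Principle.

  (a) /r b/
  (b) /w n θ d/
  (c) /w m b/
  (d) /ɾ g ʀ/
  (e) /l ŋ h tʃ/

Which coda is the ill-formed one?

d

(a) /r b/: profile 6-1 — obeys.
(b) /w n θ d/: profile 7-4-3-1 — obeys.
(c) /w m b/: profile 7-4-1 — obeys.
(d) /ɾ g ʀ/: profile 6-1-6 — violates.
(e) /l ŋ h tʃ/: profile 5-4-3-2 — obeys.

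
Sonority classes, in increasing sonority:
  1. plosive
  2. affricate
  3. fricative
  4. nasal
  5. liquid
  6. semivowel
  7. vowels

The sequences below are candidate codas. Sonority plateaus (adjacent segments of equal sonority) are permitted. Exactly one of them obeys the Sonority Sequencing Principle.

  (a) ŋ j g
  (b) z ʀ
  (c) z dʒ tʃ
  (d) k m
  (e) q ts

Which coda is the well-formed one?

c

(a) 4-6-1 → violates
(b) 3-5 → violates
(c) 3-2-2 → obeys
(d) 1-4 → violates
(e) 1-2 → violates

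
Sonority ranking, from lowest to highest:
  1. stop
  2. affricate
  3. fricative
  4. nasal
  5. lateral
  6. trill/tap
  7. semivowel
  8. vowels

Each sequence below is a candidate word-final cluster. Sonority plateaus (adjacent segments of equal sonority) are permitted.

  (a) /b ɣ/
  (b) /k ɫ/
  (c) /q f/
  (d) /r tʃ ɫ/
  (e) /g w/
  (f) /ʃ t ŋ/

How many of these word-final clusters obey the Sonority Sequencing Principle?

0

(a) /b ɣ/: profile 1-3 — violates.
(b) /k ɫ/: profile 1-5 — violates.
(c) /q f/: profile 1-3 — violates.
(d) /r tʃ ɫ/: profile 6-2-5 — violates.
(e) /g w/: profile 1-7 — violates.
(f) /ʃ t ŋ/: profile 3-1-4 — violates.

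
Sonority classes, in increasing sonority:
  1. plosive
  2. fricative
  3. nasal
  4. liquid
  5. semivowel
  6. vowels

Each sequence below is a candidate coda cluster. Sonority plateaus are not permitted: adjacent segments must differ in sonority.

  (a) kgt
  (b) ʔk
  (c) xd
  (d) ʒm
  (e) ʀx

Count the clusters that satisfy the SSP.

(a) 1-1-1 → violates
(b) 1-1 → violates
(c) 2-1 → obeys
(d) 2-3 → violates
(e) 4-2 → obeys

2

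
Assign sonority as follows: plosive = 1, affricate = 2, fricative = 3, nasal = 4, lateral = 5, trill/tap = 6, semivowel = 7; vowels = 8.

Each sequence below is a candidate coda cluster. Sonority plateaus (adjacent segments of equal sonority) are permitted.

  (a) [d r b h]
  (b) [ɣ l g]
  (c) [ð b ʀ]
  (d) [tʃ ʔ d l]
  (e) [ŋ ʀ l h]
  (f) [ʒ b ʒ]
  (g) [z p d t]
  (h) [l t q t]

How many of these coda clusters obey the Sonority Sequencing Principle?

(a) [d r b h]: profile 1-6-1-3 — violates.
(b) [ɣ l g]: profile 3-5-1 — violates.
(c) [ð b ʀ]: profile 3-1-6 — violates.
(d) [tʃ ʔ d l]: profile 2-1-1-5 — violates.
(e) [ŋ ʀ l h]: profile 4-6-5-3 — violates.
(f) [ʒ b ʒ]: profile 3-1-3 — violates.
(g) [z p d t]: profile 3-1-1-1 — obeys.
(h) [l t q t]: profile 5-1-1-1 — obeys.

2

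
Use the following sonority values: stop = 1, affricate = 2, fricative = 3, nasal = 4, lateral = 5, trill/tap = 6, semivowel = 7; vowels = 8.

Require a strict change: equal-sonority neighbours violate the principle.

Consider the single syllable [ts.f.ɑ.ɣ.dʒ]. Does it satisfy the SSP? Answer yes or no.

yes

Onset: /ts/ is an affricate (sonority 2), /f/ is a fricative (sonority 3); then the nucleus /ɑ/ (sonority 8).
Onset profile 2-3-8 — rises to the nucleus.
Coda: /ɣ/ is a fricative (sonority 3), /dʒ/ is an affricate (sonority 2).
Coda profile 8-3-2 — falls from the nucleus.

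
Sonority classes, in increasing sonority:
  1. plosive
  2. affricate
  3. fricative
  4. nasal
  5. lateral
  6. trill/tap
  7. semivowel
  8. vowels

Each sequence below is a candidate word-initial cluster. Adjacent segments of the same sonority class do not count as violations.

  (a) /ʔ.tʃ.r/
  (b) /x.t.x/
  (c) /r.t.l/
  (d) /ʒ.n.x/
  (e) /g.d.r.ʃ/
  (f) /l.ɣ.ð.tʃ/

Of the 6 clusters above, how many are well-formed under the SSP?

(a) /ʔ.tʃ.r/: profile 1-2-6 — obeys.
(b) /x.t.x/: profile 3-1-3 — violates.
(c) /r.t.l/: profile 6-1-5 — violates.
(d) /ʒ.n.x/: profile 3-4-3 — violates.
(e) /g.d.r.ʃ/: profile 1-1-6-3 — violates.
(f) /l.ɣ.ð.tʃ/: profile 5-3-3-2 — violates.

1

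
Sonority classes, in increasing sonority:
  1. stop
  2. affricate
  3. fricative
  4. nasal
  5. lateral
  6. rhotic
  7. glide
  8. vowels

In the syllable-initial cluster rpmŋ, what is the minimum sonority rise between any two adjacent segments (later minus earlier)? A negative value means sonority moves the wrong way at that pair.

/r/ — rhotic, sonority 6.
/p/ — stop, sonority 1.
/m/ — nasal, sonority 4.
/ŋ/ — nasal, sonority 4.
/r/→/p/: change -5.
/p/→/m/: change +3.
/m/→/ŋ/: change +0.
Minimum = -5.

-5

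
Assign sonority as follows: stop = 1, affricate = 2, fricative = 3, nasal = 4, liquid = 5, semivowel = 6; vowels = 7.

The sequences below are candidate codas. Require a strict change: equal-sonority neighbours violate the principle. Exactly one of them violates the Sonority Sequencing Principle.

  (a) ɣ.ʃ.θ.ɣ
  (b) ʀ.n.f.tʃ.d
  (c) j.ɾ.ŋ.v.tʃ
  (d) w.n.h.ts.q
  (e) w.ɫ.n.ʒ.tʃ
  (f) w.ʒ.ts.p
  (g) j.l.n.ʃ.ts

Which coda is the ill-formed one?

a

(a) sonority 3-3-3-3: ill-formed.
(b) sonority 5-4-3-2-1: well-formed.
(c) sonority 6-5-4-3-2: well-formed.
(d) sonority 6-4-3-2-1: well-formed.
(e) sonority 6-5-4-3-2: well-formed.
(f) sonority 6-3-2-1: well-formed.
(g) sonority 6-5-4-3-2: well-formed.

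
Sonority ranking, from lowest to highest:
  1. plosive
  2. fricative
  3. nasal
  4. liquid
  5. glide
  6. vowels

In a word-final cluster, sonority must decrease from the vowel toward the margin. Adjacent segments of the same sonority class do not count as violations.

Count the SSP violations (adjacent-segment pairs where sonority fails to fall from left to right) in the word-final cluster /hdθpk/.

1

/h/ is a fricative (sonority 2).
/d/ is a plosive (sonority 1).
/θ/ is a fricative (sonority 2).
/p/ is a plosive (sonority 1).
/k/ is a plosive (sonority 1).
/h/→/d/: 2→1 (falls) — ok.
/d/→/θ/: 1→2 (does not fall) — violation.
/θ/→/p/: 2→1 (falls) — ok.
/p/→/k/: 1→1 (plateau, allowed) — ok.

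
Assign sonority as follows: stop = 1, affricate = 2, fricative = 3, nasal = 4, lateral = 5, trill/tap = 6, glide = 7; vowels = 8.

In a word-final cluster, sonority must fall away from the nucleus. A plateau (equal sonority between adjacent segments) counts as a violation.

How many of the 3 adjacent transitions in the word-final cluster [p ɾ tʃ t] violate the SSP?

1

/p/: stop = 1.
/ɾ/: trill/tap = 6.
/tʃ/: affricate = 2.
/t/: stop = 1.
/p/→/ɾ/: 1→6 (does not fall) — violation.
/ɾ/→/tʃ/: 6→2 (falls) — ok.
/tʃ/→/t/: 2→1 (falls) — ok.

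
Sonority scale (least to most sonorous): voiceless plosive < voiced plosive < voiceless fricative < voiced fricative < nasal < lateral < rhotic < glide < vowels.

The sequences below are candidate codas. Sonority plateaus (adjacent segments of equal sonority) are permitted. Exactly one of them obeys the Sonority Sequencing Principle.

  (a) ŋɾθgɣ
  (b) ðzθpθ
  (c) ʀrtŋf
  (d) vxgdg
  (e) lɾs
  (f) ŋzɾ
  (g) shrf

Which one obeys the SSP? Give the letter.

(a) ŋɾθgɣ: profile 5-7-3-2-4 — violates.
(b) ðzθpθ: profile 4-4-3-1-3 — violates.
(c) ʀrtŋf: profile 7-7-1-5-3 — violates.
(d) vxgdg: profile 4-3-2-2-2 — obeys.
(e) lɾs: profile 6-7-3 — violates.
(f) ŋzɾ: profile 5-4-7 — violates.
(g) shrf: profile 3-3-7-3 — violates.

d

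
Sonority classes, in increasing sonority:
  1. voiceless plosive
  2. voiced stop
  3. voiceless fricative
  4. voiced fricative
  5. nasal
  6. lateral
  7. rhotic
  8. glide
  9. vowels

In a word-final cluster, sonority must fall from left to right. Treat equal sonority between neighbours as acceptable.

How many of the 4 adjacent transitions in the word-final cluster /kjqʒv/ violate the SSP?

/k/ — voiceless plosive, sonority 1.
/j/ — glide, sonority 8.
/q/ — voiceless plosive, sonority 1.
/ʒ/ — voiced fricative, sonority 4.
/v/ — voiced fricative, sonority 4.
/k/→/j/: 1→8 (does not fall) — violation.
/j/→/q/: 8→1 (falls) — ok.
/q/→/ʒ/: 1→4 (does not fall) — violation.
/ʒ/→/v/: 4→4 (plateau, allowed) — ok.

2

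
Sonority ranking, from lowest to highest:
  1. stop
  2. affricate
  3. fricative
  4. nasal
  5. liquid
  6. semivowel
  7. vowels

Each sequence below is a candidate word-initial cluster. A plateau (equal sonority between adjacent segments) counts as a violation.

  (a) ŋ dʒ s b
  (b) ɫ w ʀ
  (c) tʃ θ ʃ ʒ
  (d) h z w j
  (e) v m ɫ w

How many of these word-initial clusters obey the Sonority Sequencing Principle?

1

(a) 4-2-3-1 → violates
(b) 5-6-5 → violates
(c) 2-3-3-3 → violates
(d) 3-3-6-6 → violates
(e) 3-4-5-6 → obeys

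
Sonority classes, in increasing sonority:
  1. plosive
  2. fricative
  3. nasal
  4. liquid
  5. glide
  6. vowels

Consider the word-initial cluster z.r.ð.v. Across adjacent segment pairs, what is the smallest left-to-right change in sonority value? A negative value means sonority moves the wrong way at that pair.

/z/: fricative = 2.
/r/: liquid = 4.
/ð/: fricative = 2.
/v/: fricative = 2.
/z/→/r/: change +2.
/r/→/ð/: change -2.
/ð/→/v/: change +0.
Minimum = -2.

-2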